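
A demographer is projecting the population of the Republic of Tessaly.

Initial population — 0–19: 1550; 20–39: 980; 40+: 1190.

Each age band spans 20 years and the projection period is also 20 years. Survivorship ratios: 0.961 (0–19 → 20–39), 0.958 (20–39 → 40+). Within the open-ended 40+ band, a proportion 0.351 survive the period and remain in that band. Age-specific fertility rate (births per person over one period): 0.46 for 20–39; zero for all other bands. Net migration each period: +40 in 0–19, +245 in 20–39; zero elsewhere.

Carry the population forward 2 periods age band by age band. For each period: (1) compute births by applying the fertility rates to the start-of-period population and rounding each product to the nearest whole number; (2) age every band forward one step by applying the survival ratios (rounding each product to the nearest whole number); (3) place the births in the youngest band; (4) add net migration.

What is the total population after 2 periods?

(Bands numbered youngest = 1 to oldest = 3.)
Period 1:
Births: 980 * 0.46 = 451
Band 2: 1550 * 0.961 = 1490
Band 3: 980 * 0.958 + 1190 * 0.351 = 939 + 418 = 1357
Net migration: Band 1 + 40 → 491; Band 2 + 245 → 1735
End of period: [491, 1735, 1357]
Period 2:
Births: 1735 * 0.46 = 798
Band 2: 491 * 0.961 = 472
Band 3: 1735 * 0.958 + 1357 * 0.351 = 1662 + 476 = 2138
Net migration: Band 1 + 40 → 838; Band 2 + 245 → 717
End of period: [838, 717, 2138]
Total after period 2: 838 + 717 + 2138 = 3693

3693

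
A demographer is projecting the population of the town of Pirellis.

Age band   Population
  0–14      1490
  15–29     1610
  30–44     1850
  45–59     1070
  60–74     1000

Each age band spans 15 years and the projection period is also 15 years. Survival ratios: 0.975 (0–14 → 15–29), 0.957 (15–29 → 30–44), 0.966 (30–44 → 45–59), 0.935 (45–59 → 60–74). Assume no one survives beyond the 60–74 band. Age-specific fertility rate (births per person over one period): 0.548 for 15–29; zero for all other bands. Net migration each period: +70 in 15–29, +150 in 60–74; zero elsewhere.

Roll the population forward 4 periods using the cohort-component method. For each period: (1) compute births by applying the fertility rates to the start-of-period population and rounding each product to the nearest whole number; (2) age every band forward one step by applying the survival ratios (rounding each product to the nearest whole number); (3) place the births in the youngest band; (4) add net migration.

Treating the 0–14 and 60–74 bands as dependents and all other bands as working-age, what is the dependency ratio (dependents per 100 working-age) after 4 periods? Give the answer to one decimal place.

Period 1:
Births: 1610 × 0.548 = 882
15–29: 1490 × 0.975 = 1453
30–44: 1610 × 0.957 = 1541
45–59: 1850 × 0.966 = 1787
60–74: 1070 × 0.935 = 1000
Net migration: 15–29 + 70 → 1523; 60–74 + 150 → 1150
Population now: 0–14=882, 15–29=1523, 30–44=1541, 45–59=1787, 60–74=1150
Period 2:
Births: 1523 × 0.548 = 835
15–29: 882 × 0.975 = 860
30–44: 1523 × 0.957 = 1458
45–59: 1541 × 0.966 = 1489
60–74: 1787 × 0.935 = 1671
Net migration: 15–29 + 70 → 930; 60–74 + 150 → 1821
Population now: 0–14=835, 15–29=930, 30–44=1458, 45–59=1489, 60–74=1821
Period 3:
Births: 930 × 0.548 = 510
15–29: 835 × 0.975 = 814
30–44: 930 × 0.957 = 890
45–59: 1458 × 0.966 = 1408
60–74: 1489 × 0.935 = 1392
Net migration: 15–29 + 70 → 884; 60–74 + 150 → 1542
Population now: 0–14=510, 15–29=884, 30–44=890, 45–59=1408, 60–74=1542
Period 4:
Births: 884 × 0.548 = 484
15–29: 510 × 0.975 = 497
30–44: 884 × 0.957 = 846
45–59: 890 × 0.966 = 860
60–74: 1408 × 0.935 = 1316
Net migration: 15–29 + 70 → 567; 60–74 + 150 → 1466
Population now: 0–14=484, 15–29=567, 30–44=846, 45–59=860, 60–74=1466
Dependents (band 0–14 + band 60–74) = 484 + 1466 = 1950; working-age = 2273; ratio = 1950/2273 × 100 = 85.8

85.8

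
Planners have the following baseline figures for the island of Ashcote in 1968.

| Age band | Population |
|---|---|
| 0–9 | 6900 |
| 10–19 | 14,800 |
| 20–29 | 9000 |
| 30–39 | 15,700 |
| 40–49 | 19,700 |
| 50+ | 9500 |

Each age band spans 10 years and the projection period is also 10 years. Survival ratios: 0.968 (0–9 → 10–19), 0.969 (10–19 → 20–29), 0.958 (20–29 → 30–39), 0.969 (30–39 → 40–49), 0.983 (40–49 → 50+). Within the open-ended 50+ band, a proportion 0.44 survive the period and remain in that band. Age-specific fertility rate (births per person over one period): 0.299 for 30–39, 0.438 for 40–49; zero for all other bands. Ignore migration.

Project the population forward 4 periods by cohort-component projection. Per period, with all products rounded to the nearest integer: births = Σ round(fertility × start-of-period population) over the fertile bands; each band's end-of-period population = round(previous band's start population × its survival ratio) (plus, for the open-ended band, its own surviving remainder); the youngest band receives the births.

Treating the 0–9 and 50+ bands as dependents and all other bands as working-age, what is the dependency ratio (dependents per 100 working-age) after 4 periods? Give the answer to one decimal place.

85.7

Numbering the groups 1..6 from youngest to oldest:
After projecting period 1:
Births: 15700 * 0.299 = 4694, 19700 * 0.438 = 8629 → total 13323
Group 2: 6900 * 0.968 = 6679
Group 3: 14800 * 0.969 = 14341
Group 4: 9000 * 0.958 = 8622
Group 5: 15700 * 0.969 = 15213
Group 6: 19700 * 0.983 + 9500 * 0.44 = 19365 + 4180 = 23545
End of period: [13323, 6679, 14341, 8622, 15213, 23545]
After projecting period 2:
Births: 8622 * 0.299 = 2578, 15213 * 0.438 = 6663 → total 9241
Group 2: 13323 * 0.968 = 12897
Group 3: 6679 * 0.969 = 6472
Group 4: 14341 * 0.958 = 13739
Group 5: 8622 * 0.969 = 8355
Group 6: 15213 * 0.983 + 23545 * 0.44 = 14954 + 10360 = 25314
End of period: [9241, 12897, 6472, 13739, 8355, 25314]
After projecting period 3:
Births: 13739 * 0.299 = 4108, 8355 * 0.438 = 3659 → total 7767
Group 2: 9241 * 0.968 = 8945
Group 3: 12897 * 0.969 = 12497
Group 4: 6472 * 0.958 = 6200
Group 5: 13739 * 0.969 = 13313
Group 6: 8355 * 0.983 + 25314 * 0.44 = 8213 + 11138 = 19351
End of period: [7767, 8945, 12497, 6200, 13313, 19351]
After projecting period 4:
Births: 6200 * 0.299 = 1854, 13313 * 0.438 = 5831 → total 7685
Group 2: 7767 * 0.968 = 7518
Group 3: 8945 * 0.969 = 8668
Group 4: 12497 * 0.958 = 11972
Group 5: 6200 * 0.969 = 6008
Group 6: 13313 * 0.983 + 19351 * 0.44 = 13087 + 8514 = 21601
End of period: [7685, 7518, 8668, 11972, 6008, 21601]
Dependents (band 0–9 + band 50+) = 7685 + 21601 = 29286; working-age = 34166; ratio = 29286/34166 × 100 = 85.7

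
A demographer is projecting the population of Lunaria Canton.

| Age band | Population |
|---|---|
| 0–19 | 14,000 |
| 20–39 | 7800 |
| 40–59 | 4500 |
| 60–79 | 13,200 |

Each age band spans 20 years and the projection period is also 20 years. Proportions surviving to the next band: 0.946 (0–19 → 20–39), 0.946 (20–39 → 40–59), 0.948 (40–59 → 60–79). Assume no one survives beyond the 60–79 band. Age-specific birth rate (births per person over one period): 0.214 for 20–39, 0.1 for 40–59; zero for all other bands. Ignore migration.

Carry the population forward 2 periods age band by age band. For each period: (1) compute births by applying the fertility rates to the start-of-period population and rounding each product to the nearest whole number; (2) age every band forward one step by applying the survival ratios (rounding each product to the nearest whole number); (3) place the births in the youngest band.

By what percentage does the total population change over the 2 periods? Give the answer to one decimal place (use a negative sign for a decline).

-36.5

Let band 1 be 0–19 through band 4 = 60–79.
After projecting period 1:
Births: 7800 × 0.214 = 1669  |  4500 × 0.1 = 450 → total 2119
Band 2: 14000 × 0.946 = 13244
Band 3: 7800 × 0.946 = 7379
Band 4: 4500 × 0.948 = 4266
End of period: [2119, 13244, 7379, 4266]
After projecting period 2:
Births: 13244 × 0.214 = 2834  |  7379 × 0.1 = 738 → total 3572
Band 2: 2119 × 0.946 = 2005
Band 3: 13244 × 0.946 = 12529
Band 4: 7379 × 0.948 = 6995
End of period: [3572, 2005, 12529, 6995]
Total: 39500 → 25101; change = -14399; percentage change = -36.5%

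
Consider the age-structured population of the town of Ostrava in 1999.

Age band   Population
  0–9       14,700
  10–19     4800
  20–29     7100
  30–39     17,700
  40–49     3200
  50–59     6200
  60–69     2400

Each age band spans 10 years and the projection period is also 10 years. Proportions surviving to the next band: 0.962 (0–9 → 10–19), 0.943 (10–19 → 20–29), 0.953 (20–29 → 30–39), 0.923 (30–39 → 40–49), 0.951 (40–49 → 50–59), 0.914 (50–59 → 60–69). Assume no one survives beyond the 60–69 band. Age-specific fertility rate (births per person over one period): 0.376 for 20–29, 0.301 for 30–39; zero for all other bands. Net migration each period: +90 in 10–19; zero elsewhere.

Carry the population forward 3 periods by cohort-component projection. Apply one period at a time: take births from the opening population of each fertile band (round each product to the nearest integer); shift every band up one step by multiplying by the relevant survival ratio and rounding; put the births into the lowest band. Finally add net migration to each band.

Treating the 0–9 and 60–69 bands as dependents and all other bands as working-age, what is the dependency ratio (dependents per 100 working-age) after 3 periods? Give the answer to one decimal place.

60.9

— Period 1 —
Births: 7100 × 0.376 = 2670 ; 17700 × 0.301 = 5328 → total 7998
10–19: 14700 × 0.962 = 14141
20–29: 4800 × 0.943 = 4526
30–39: 7100 × 0.953 = 6766
40–49: 17700 × 0.923 = 16337
50–59: 3200 × 0.951 = 3043
60–69: 6200 × 0.914 = 5667
Net migration: 10–19 + 90 → 14231
End of period: [7998, 14231, 4526, 6766, 16337, 3043, 5667]
— Period 2 —
Births: 4526 × 0.376 = 1702 ; 6766 × 0.301 = 2037 → total 3739
10–19: 7998 × 0.962 = 7694
20–29: 14231 × 0.943 = 13420
30–39: 4526 × 0.953 = 4313
40–49: 6766 × 0.923 = 6245
50–59: 16337 × 0.951 = 15536
60–69: 3043 × 0.914 = 2781
Net migration: 10–19 + 90 → 7784
End of period: [3739, 7784, 13420, 4313, 6245, 15536, 2781]
— Period 3 —
Births: 13420 × 0.376 = 5046 ; 4313 × 0.301 = 1298 → total 6344
10–19: 3739 × 0.962 = 3597
20–29: 7784 × 0.943 = 7340
30–39: 13420 × 0.953 = 12789
40–49: 4313 × 0.923 = 3981
50–59: 6245 × 0.951 = 5939
60–69: 15536 × 0.914 = 14200
Net migration: 10–19 + 90 → 3687
End of period: [6344, 3687, 7340, 12789, 3981, 5939, 14200]
Dependents (band 0–9 + band 60–69) = 6344 + 14200 = 20544; working-age = 33736; ratio = 20544/33736 × 100 = 60.9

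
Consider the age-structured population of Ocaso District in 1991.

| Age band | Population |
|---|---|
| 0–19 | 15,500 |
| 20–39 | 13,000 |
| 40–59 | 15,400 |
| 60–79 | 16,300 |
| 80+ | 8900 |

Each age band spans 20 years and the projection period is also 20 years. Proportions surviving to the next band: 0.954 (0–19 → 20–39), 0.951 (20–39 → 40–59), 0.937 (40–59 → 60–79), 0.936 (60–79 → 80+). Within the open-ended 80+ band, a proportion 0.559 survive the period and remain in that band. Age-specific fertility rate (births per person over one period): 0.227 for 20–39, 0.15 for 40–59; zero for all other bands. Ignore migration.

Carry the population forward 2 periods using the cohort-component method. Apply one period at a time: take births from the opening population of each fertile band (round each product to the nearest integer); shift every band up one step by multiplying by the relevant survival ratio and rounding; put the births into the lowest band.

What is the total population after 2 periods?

60692

Let group 1 be 0–19 through group 5 = 80+.
After projecting period 1:
Births: 13000 * 0.227 = 2951, 15400 * 0.15 = 2310 → total 5261
Group 2: 15500 * 0.954 = 14787
Group 3: 13000 * 0.951 = 12363
Group 4: 15400 * 0.937 = 14430
Group 5: 16300 * 0.936 + 8900 * 0.559 = 15257 + 4975 = 20232
Population now: 0–19=5261, 20–39=14787, 40–59=12363, 60–79=14430, 80+=20232
After projecting period 2:
Births: 14787 * 0.227 = 3357, 12363 * 0.15 = 1854 → total 5211
Group 2: 5261 * 0.954 = 5019
Group 3: 14787 * 0.951 = 14062
Group 4: 12363 * 0.937 = 11584
Group 5: 14430 * 0.936 + 20232 * 0.559 = 13506 + 11310 = 24816
Population now: 0–19=5211, 20–39=5019, 40–59=14062, 60–79=11584, 80+=24816
Total after period 2: 5211 + 5019 + 14062 + 11584 + 24816 = 60692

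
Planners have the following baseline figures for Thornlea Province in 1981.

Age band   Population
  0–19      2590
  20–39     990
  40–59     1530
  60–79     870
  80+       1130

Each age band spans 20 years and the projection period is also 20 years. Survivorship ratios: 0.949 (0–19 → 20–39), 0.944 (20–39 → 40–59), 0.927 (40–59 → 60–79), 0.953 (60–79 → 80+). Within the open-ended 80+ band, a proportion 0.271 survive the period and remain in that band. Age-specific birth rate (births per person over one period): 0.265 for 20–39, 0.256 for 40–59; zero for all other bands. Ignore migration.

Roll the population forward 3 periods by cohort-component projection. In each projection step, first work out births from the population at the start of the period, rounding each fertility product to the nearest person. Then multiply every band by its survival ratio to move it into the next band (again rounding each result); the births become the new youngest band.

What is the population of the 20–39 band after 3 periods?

Let band 1 be 0–19 through band 5 = 80+.
— Period 1 —
Births: 990 × 0.265 = 262  |  1530 × 0.256 = 392 → total 654
Band 2: 2590 × 0.949 = 2458
Band 3: 990 × 0.944 = 935
Band 4: 1530 × 0.927 = 1418
Band 5: 870 × 0.953 + 1130 × 0.271 = 829 + 306 = 1135
→ [654, 2458, 935, 1418, 1135]
— Period 2 —
Births: 2458 × 0.265 = 651  |  935 × 0.256 = 239 → total 890
Band 2: 654 × 0.949 = 621
Band 3: 2458 × 0.944 = 2320
Band 4: 935 × 0.927 = 867
Band 5: 1418 × 0.953 + 1135 × 0.271 = 1351 + 308 = 1659
→ [890, 621, 2320, 867, 1659]
— Period 3 —
Births: 621 × 0.265 = 165  |  2320 × 0.256 = 594 → total 759
Band 2: 890 × 0.949 = 845
Band 3: 621 × 0.944 = 586
Band 4: 2320 × 0.927 = 2151
Band 5: 867 × 0.953 + 1659 × 0.271 = 826 + 450 = 1276
→ [759, 845, 586, 2151, 1276]

845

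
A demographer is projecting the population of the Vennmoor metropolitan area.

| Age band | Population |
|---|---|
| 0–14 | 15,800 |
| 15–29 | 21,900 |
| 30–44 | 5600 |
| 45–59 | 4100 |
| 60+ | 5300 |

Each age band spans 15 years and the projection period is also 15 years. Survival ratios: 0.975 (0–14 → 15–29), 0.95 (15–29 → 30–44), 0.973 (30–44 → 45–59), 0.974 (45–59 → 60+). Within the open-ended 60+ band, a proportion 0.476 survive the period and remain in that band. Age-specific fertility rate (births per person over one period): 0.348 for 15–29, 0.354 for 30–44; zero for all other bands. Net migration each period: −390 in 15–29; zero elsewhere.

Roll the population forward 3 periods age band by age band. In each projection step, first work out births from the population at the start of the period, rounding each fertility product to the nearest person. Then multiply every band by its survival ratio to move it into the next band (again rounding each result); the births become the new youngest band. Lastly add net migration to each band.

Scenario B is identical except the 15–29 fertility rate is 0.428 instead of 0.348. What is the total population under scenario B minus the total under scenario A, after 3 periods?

Period 1.
Births: 21900 × 0.348 = 7621 ; 5600 × 0.354 = 1982 — total 9603
15–29: 15800 × 0.975 = 15405
30–44: 21900 × 0.95 = 20805
45–59: 5600 × 0.973 = 5449
60+: 4100 × 0.974 + 5300 × 0.476 = 3993 + 2523 = 6516
Net migration: 15–29 − 390 → 15015
Giving 9603 / 15015 / 20805 / 5449 / 6516.
Period 2.
Births: 15015 × 0.348 = 5225 ; 20805 × 0.354 = 7365 — total 12590
15–29: 9603 × 0.975 = 9363
30–44: 15015 × 0.95 = 14264
45–59: 20805 × 0.973 = 20243
60+: 5449 × 0.974 + 6516 × 0.476 = 5307 + 3102 = 8409
Net migration: 15–29 − 390 → 8973
Giving 12590 / 8973 / 14264 / 20243 / 8409.
Period 3.
Births: 8973 × 0.348 = 3123 ; 14264 × 0.354 = 5049 — total 8172
15–29: 12590 × 0.975 = 12275
30–44: 8973 × 0.95 = 8524
45–59: 14264 × 0.973 = 13879
60+: 20243 × 0.974 + 8409 × 0.476 = 19717 + 4003 = 23720
Net migration: 15–29 − 390 → 11885
Giving 8172 / 11885 / 8524 / 13879 / 23720.
Scenario A total after 3 periods: 66180
Scenario B projection —
Period 1.
Births: 21900 × 0.428 = 9373 ; 5600 × 0.354 = 1982 — total 11355
15–29: 15800 × 0.975 = 15405
30–44: 21900 × 0.95 = 20805
45–59: 5600 × 0.973 = 5449
60+: 4100 × 0.974 + 5300 × 0.476 = 3993 + 2523 = 6516
Net migration: 15–29 − 390 → 15015
Giving 11355 / 15015 / 20805 / 5449 / 6516.
Period 2.
Births: 15015 × 0.428 = 6426 ; 20805 × 0.354 = 7365 — total 13791
15–29: 11355 × 0.975 = 11071
30–44: 15015 × 0.95 = 14264
45–59: 20805 × 0.973 = 20243
60+: 5449 × 0.974 + 6516 × 0.476 = 5307 + 3102 = 8409
Net migration: 15–29 − 390 → 10681
Giving 13791 / 10681 / 14264 / 20243 / 8409.
Period 3.
Births: 10681 × 0.428 = 4571 ; 14264 × 0.354 = 5049 — total 9620
15–29: 13791 × 0.975 = 13446
30–44: 10681 × 0.95 = 10147
45–59: 14264 × 0.973 = 13879
60+: 20243 × 0.974 + 8409 × 0.476 = 19717 + 4003 = 23720
Net migration: 15–29 − 390 → 13056
Giving 9620 / 13056 / 10147 / 13879 / 23720.
Scenario B total after 3 periods: 70422
Difference B − A = 70422 − 66180 = 4242

4242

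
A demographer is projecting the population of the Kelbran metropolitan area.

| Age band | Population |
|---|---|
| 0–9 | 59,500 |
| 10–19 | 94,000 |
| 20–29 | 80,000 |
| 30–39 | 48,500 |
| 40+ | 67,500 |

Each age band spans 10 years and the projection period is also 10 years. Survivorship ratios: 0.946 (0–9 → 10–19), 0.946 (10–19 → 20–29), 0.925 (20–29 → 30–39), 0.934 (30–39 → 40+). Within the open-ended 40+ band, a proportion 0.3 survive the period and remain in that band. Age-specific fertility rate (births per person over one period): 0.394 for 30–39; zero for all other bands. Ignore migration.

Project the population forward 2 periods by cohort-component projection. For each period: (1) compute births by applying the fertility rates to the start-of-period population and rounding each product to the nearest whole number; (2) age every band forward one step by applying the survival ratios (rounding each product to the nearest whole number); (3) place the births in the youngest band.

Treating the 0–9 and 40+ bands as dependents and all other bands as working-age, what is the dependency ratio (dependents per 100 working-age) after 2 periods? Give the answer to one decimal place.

76.8

After projecting period 1:
Births: 48500 × 0.394 = 19109
10–19: 59500 × 0.946 = 56287
20–29: 94000 × 0.946 = 88924
30–39: 80000 × 0.925 = 74000
40+: 48500 × 0.934 + 67500 × 0.3 = 45299 + 20250 = 65549
Giving 19109 / 56287 / 88924 / 74000 / 65549.
After projecting period 2:
Births: 74000 × 0.394 = 29156
10–19: 19109 × 0.946 = 18077
20–29: 56287 × 0.946 = 53248
30–39: 88924 × 0.925 = 82255
40+: 74000 × 0.934 + 65549 × 0.3 = 69116 + 19665 = 88781
Giving 29156 / 18077 / 53248 / 82255 / 88781.
Dependents (band 0–9 + band 40+) = 29156 + 88781 = 117937; working-age = 153580; ratio = 117937/153580 × 100 = 76.8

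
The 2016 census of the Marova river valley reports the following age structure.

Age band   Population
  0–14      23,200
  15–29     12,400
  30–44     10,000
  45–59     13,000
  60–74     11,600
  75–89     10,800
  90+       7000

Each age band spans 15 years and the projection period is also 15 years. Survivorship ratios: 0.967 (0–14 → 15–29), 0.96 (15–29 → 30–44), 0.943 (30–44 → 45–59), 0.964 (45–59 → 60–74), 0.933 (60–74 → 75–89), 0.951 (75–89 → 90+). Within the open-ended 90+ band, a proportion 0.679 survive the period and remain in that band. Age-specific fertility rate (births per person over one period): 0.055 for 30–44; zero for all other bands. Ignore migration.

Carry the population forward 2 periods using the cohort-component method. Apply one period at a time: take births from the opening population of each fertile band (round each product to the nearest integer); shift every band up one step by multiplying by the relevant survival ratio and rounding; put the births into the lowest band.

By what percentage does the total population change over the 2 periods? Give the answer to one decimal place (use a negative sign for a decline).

[period 1]
Births: 10000 × 0.055 = 550
15–29: 23200 × 0.967 = 22434
30–44: 12400 × 0.96 = 11904
45–59: 10000 × 0.943 = 9430
60–74: 13000 × 0.964 = 12532
75–89: 11600 × 0.933 = 10823
90+: 10800 × 0.951 + 7000 × 0.679 = 10271 + 4753 = 15024
End of period: [550, 22434, 11904, 9430, 12532, 10823, 15024]
[period 2]
Births: 11904 × 0.055 = 655
15–29: 550 × 0.967 = 532
30–44: 22434 × 0.96 = 21537
45–59: 11904 × 0.943 = 11225
60–74: 9430 × 0.964 = 9091
75–89: 12532 × 0.933 = 11692
90+: 10823 × 0.951 + 15024 × 0.679 = 10293 + 10201 = 20494
End of period: [655, 532, 21537, 11225, 9091, 11692, 20494]
Total: 88000 → 75226; change = -12774; percentage change = -14.5%

-14.5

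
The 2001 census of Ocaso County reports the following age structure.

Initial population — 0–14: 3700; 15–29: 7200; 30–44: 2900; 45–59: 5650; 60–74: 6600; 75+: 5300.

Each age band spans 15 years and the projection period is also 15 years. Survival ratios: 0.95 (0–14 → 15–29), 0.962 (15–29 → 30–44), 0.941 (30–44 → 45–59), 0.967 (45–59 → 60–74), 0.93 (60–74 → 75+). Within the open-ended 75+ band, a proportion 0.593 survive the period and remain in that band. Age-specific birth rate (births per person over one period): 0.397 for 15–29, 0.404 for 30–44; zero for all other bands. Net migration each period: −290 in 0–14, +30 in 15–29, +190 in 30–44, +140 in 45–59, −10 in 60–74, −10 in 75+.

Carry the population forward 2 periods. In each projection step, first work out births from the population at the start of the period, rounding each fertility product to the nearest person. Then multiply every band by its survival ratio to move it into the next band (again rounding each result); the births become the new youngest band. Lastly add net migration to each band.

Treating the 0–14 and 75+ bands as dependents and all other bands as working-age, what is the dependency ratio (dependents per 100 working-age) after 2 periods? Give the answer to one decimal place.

Numbering the bands 1..6 from youngest to oldest:
[period 1]
Births: 7200 * 0.397 = 2858, 2900 * 0.404 = 1172 → 4030
Band 2: 3700 * 0.95 = 3515
Band 3: 7200 * 0.962 = 6926
Band 4: 2900 * 0.941 = 2729
Band 5: 5650 * 0.967 = 5464
Band 6: 6600 * 0.93 + 5300 * 0.593 = 6138 + 3143 = 9281
Net migration: Band 1 − 290 → 3740; Band 2 + 30 → 3545; Band 3 + 190 → 7116; Band 4 + 140 → 2869; Band 5 − 10 → 5454; Band 6 − 10 → 9271
End of period: [3740, 3545, 7116, 2869, 5454, 9271]
[period 2]
Births: 3545 * 0.397 = 1407, 7116 * 0.404 = 2875 → 4282
Band 2: 3740 * 0.95 = 3553
Band 3: 3545 * 0.962 = 3410
Band 4: 7116 * 0.941 = 6696
Band 5: 2869 * 0.967 = 2774
Band 6: 5454 * 0.93 + 9271 * 0.593 = 5072 + 5498 = 10570
Net migration: Band 1 − 290 → 3992; Band 2 + 30 → 3583; Band 3 + 190 → 3600; Band 4 + 140 → 6836; Band 5 − 10 → 2764; Band 6 − 10 → 10560
End of period: [3992, 3583, 3600, 6836, 2764, 10560]
Dependents (band 0–14 + band 75+) = 3992 + 10560 = 14552; working-age = 16783; ratio = 14552/16783 × 100 = 86.7

86.7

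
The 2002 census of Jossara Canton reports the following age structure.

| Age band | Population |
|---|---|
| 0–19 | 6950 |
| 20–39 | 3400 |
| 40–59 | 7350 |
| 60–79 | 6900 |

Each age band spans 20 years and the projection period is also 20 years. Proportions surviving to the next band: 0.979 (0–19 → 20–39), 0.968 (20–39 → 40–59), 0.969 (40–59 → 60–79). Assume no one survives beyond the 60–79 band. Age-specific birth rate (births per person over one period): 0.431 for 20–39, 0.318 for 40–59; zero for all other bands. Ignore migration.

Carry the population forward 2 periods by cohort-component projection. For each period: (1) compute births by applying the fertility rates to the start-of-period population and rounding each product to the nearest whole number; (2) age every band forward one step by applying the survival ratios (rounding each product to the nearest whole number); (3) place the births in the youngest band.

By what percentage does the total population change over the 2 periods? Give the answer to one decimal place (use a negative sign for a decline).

-29.0

Period 1:
Births: 3400 × 0.431 = 1465  |  7350 × 0.318 = 2337 ⇒ total 3802
20–39: 6950 × 0.979 = 6804
40–59: 3400 × 0.968 = 3291
60–79: 7350 × 0.969 = 7122
Giving 3802 / 6804 / 3291 / 7122.
Period 2:
Births: 6804 × 0.431 = 2933  |  3291 × 0.318 = 1047 ⇒ total 3980
20–39: 3802 × 0.979 = 3722
40–59: 6804 × 0.968 = 6586
60–79: 3291 × 0.969 = 3189
Giving 3980 / 3722 / 6586 / 3189.
Total: 24600 → 17477; change = -7123; percentage change = -29.0%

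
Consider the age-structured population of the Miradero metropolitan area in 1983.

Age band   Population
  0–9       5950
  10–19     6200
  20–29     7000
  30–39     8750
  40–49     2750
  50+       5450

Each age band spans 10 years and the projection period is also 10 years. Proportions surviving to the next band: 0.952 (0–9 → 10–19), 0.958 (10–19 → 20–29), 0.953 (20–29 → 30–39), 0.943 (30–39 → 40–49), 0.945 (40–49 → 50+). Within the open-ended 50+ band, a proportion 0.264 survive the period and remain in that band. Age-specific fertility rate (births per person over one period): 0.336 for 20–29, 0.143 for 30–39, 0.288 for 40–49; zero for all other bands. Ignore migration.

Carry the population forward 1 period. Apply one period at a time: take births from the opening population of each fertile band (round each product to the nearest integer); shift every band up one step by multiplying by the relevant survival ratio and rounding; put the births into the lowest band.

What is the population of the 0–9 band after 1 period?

(Groups numbered youngest = 1 to oldest = 6.)
— Period 1 —
Births: 7000 * 0.336 = 2352  |  8750 * 0.143 = 1251  |  2750 * 0.288 = 792 ⇒ total 4395
Group 2: 5950 * 0.952 = 5664
Group 3: 6200 * 0.958 = 5940
Group 4: 7000 * 0.953 = 6671
Group 5: 8750 * 0.943 = 8251
Group 6: 2750 * 0.945 + 5450 * 0.264 = 2599 + 1439 = 4038
End of period: [4395, 5664, 5940, 6671, 8251, 4038]

4395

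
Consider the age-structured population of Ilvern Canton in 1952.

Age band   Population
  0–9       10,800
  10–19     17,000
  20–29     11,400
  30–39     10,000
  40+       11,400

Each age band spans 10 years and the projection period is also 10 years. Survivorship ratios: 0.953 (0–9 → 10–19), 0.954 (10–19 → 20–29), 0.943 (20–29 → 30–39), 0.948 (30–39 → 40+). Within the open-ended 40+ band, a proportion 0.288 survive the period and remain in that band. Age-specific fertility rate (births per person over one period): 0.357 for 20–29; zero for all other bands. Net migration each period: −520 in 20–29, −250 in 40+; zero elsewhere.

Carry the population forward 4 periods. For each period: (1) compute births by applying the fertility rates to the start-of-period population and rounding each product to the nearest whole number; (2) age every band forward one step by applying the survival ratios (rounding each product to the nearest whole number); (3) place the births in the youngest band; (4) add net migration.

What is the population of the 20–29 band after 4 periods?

Let band 1 be 0–9 through band 5 = 40+.
Period 1.
Births: 11400 × 0.357 = 4070
Band 2: 10800 × 0.953 = 10292
Band 3: 17000 × 0.954 = 16218
Band 4: 11400 × 0.943 = 10750
Band 5: 10000 × 0.948 + 11400 × 0.288 = 9480 + 3283 = 12763
Net migration: Band 3 − 520 → 15698; Band 5 − 250 → 12513
Population now: 0–9=4070, 10–19=10292, 20–29=15698, 30–39=10750, 40+=12513
Period 2.
Births: 15698 × 0.357 = 5604
Band 2: 4070 × 0.953 = 3879
Band 3: 10292 × 0.954 = 9819
Band 4: 15698 × 0.943 = 14803
Band 5: 10750 × 0.948 + 12513 × 0.288 = 10191 + 3604 = 13795
Net migration: Band 3 − 520 → 9299; Band 5 − 250 → 13545
Population now: 0–9=5604, 10–19=3879, 20–29=9299, 30–39=14803, 40+=13545
Period 3.
Births: 9299 × 0.357 = 3320
Band 2: 5604 × 0.953 = 5341
Band 3: 3879 × 0.954 = 3701
Band 4: 9299 × 0.943 = 8769
Band 5: 14803 × 0.948 + 13545 × 0.288 = 14033 + 3901 = 17934
Net migration: Band 3 − 520 → 3181; Band 5 − 250 → 17684
Population now: 0–9=3320, 10–19=5341, 20–29=3181, 30–39=8769, 40+=17684
Period 4.
Births: 3181 × 0.357 = 1136
Band 2: 3320 × 0.953 = 3164
Band 3: 5341 × 0.954 = 5095
Band 4: 3181 × 0.943 = 3000
Band 5: 8769 × 0.948 + 17684 × 0.288 = 8313 + 5093 = 13406
Net migration: Band 3 − 520 → 4575; Band 5 − 250 → 13156
Population now: 0–9=1136, 10–19=3164, 20–29=4575, 30–39=3000, 40+=13156

4575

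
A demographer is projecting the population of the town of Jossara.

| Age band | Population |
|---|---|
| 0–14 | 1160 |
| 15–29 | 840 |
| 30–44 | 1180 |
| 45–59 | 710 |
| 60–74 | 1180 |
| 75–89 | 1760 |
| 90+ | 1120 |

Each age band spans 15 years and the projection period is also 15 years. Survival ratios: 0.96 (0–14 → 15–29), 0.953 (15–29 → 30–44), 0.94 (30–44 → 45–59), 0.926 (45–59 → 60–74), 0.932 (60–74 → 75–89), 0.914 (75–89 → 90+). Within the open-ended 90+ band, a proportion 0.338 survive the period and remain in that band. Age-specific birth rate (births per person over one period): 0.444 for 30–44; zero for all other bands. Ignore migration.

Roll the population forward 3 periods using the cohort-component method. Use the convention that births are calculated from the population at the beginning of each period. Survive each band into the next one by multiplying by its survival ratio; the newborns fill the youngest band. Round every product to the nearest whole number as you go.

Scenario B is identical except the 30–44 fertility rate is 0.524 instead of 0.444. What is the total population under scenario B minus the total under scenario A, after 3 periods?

Call the groups 1 to 7, youngest first.
— Period 1 —
Births: 1180 * 0.444 = 524
Group 2: 1160 * 0.96 = 1114
Group 3: 840 * 0.953 = 801
Group 4: 1180 * 0.94 = 1109
Group 5: 710 * 0.926 = 657
Group 6: 1180 * 0.932 = 1100
Group 7: 1760 * 0.914 + 1120 * 0.338 = 1609 + 379 = 1988
End of period: [524, 1114, 801, 1109, 657, 1100, 1988]
— Period 2 —
Births: 801 * 0.444 = 356
Group 2: 524 * 0.96 = 503
Group 3: 1114 * 0.953 = 1062
Group 4: 801 * 0.94 = 753
Group 5: 1109 * 0.926 = 1027
Group 6: 657 * 0.932 = 612
Group 7: 1100 * 0.914 + 1988 * 0.338 = 1005 + 672 = 1677
End of period: [356, 503, 1062, 753, 1027, 612, 1677]
— Period 3 —
Births: 1062 * 0.444 = 472
Group 2: 356 * 0.96 = 342
Group 3: 503 * 0.953 = 479
Group 4: 1062 * 0.94 = 998
Group 5: 753 * 0.926 = 697
Group 6: 1027 * 0.932 = 957
Group 7: 612 * 0.914 + 1677 * 0.338 = 559 + 567 = 1126
End of period: [472, 342, 479, 998, 697, 957, 1126]
Scenario A total after 3 periods: 5071
Scenario B projection —
— Period 1 —
Births: 1180 * 0.524 = 618
Group 2: 1160 * 0.96 = 1114
Group 3: 840 * 0.953 = 801
Group 4: 1180 * 0.94 = 1109
Group 5: 710 * 0.926 = 657
Group 6: 1180 * 0.932 = 1100
Group 7: 1760 * 0.914 + 1120 * 0.338 = 1609 + 379 = 1988
End of period: [618, 1114, 801, 1109, 657, 1100, 1988]
— Period 2 —
Births: 801 * 0.524 = 420
Group 2: 618 * 0.96 = 593
Group 3: 1114 * 0.953 = 1062
Group 4: 801 * 0.94 = 753
Group 5: 1109 * 0.926 = 1027
Group 6: 657 * 0.932 = 612
Group 7: 1100 * 0.914 + 1988 * 0.338 = 1005 + 672 = 1677
End of period: [420, 593, 1062, 753, 1027, 612, 1677]
— Period 3 —
Births: 1062 * 0.524 = 556
Group 2: 420 * 0.96 = 403
Group 3: 593 * 0.953 = 565
Group 4: 1062 * 0.94 = 998
Group 5: 753 * 0.926 = 697
Group 6: 1027 * 0.932 = 957
Group 7: 612 * 0.914 + 1677 * 0.338 = 559 + 567 = 1126
End of period: [556, 403, 565, 998, 697, 957, 1126]
Scenario B total after 3 periods: 5302
Difference B − A = 5302 − 5071 = 231

231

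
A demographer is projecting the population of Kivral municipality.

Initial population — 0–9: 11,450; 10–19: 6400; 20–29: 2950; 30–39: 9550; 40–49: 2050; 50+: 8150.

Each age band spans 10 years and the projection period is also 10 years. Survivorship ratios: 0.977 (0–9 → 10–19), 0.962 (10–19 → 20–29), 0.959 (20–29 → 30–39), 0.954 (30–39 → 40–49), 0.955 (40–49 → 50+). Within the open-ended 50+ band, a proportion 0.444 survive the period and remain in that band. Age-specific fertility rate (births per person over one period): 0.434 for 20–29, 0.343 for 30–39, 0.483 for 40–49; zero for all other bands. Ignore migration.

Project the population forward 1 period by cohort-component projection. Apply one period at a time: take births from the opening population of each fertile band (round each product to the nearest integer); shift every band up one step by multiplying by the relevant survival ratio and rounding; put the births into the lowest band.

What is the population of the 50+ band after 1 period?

5577

Period 1.
Births: 2950 × 0.434 = 1280  |  9550 × 0.343 = 3276  |  2050 × 0.483 = 990 → total 5546
10–19: 11450 × 0.977 = 11187
20–29: 6400 × 0.962 = 6157
30–39: 2950 × 0.959 = 2829
40–49: 9550 × 0.954 = 9111
50+: 2050 × 0.955 + 8150 × 0.444 = 1958 + 3619 = 5577
End of period: [5546, 11187, 6157, 2829, 9111, 5577]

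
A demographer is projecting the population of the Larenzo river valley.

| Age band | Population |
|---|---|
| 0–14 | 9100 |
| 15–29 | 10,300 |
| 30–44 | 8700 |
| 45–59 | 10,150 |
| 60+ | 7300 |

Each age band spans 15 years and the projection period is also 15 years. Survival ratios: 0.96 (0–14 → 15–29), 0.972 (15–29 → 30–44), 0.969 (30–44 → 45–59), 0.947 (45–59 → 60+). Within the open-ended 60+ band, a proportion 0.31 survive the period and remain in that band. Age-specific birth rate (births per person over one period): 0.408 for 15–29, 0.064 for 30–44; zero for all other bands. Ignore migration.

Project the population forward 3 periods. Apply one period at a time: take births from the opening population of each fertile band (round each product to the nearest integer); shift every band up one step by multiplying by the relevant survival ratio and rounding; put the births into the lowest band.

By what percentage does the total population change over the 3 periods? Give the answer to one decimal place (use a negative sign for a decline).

Numbering the bands 1..5 from youngest to oldest:
— Period 1 —
Births: 10300 * 0.408 = 4202 ; 8700 * 0.064 = 557 → 4759
Band 2: 9100 * 0.96 = 8736
Band 3: 10300 * 0.972 = 10012
Band 4: 8700 * 0.969 = 8430
Band 5: 10150 * 0.947 + 7300 * 0.31 = 9612 + 2263 = 11875
→ [4759, 8736, 10012, 8430, 11875]
— Period 2 —
Births: 8736 * 0.408 = 3564 ; 10012 * 0.064 = 641 → 4205
Band 2: 4759 * 0.96 = 4569
Band 3: 8736 * 0.972 = 8491
Band 4: 10012 * 0.969 = 9702
Band 5: 8430 * 0.947 + 11875 * 0.31 = 7983 + 3681 = 11664
→ [4205, 4569, 8491, 9702, 11664]
— Period 3 —
Births: 4569 * 0.408 = 1864 ; 8491 * 0.064 = 543 → 2407
Band 2: 4205 * 0.96 = 4037
Band 3: 4569 * 0.972 = 4441
Band 4: 8491 * 0.969 = 8228
Band 5: 9702 * 0.947 + 11664 * 0.31 = 9188 + 3616 = 12804
→ [2407, 4037, 4441, 8228, 12804]
Total: 45550 → 31917; change = -13633; percentage change = -29.9%

-29.9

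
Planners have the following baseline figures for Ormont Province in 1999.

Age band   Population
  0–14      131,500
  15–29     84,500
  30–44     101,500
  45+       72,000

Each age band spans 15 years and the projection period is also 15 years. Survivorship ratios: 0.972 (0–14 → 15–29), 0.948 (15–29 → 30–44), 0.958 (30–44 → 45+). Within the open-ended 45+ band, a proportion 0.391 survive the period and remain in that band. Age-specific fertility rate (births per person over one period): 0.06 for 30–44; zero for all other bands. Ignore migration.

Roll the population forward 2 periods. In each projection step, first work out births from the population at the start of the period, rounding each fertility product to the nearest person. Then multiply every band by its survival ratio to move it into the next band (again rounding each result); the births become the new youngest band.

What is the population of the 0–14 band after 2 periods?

Call the groups 1 to 4, youngest first.
After projecting period 1:
Births: 101500 × 0.06 = 6090
Group 2: 131500 × 0.972 = 127818
Group 3: 84500 × 0.948 = 80106
Group 4: 101500 × 0.958 + 72000 × 0.391 = 97237 + 28152 = 125389
Population now: 0–14=6090, 15–29=127818, 30–44=80106, 45+=125389
After projecting period 2:
Births: 80106 × 0.06 = 4806
Group 2: 6090 × 0.972 = 5919
Group 3: 127818 × 0.948 = 121171
Group 4: 80106 × 0.958 + 125389 × 0.391 = 76742 + 49027 = 125769
Population now: 0–14=4806, 15–29=5919, 30–44=121171, 45+=125769

4806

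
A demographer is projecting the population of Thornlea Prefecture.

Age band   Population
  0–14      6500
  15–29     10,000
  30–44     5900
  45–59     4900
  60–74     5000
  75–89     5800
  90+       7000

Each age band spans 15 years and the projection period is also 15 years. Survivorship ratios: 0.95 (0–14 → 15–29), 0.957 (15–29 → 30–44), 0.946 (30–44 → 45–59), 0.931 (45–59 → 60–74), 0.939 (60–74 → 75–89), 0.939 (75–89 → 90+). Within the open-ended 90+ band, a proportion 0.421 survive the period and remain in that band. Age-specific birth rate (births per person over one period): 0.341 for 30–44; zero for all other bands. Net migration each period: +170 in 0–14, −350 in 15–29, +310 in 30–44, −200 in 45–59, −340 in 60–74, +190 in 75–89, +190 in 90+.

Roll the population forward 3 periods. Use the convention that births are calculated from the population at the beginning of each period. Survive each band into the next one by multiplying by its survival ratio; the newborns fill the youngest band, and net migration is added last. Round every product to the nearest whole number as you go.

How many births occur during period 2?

Call the bands 1 to 7, youngest first.
After projecting period 1:
Births: 5900 * 0.341 = 2012
Band 2: 6500 * 0.95 = 6175
Band 3: 10000 * 0.957 = 9570
Band 4: 5900 * 0.946 = 5581
Band 5: 4900 * 0.931 = 4562
Band 6: 5000 * 0.939 = 4695
Band 7: 5800 * 0.939 + 7000 * 0.421 = 5446 + 2947 = 8393
Net migration: Band 1 + 170 → 2182; Band 2 − 350 → 5825; Band 3 + 310 → 9880; Band 4 − 200 → 5381; Band 5 − 340 → 4222; Band 6 + 190 → 4885; Band 7 + 190 → 8583
→ [2182, 5825, 9880, 5381, 4222, 4885, 8583]
After projecting period 2:
Births: 9880 * 0.341 = 3369
Band 2: 2182 * 0.95 = 2073
Band 3: 5825 * 0.957 = 5575
Band 4: 9880 * 0.946 = 9346
Band 5: 5381 * 0.931 = 5010
Band 6: 4222 * 0.939 = 3964
Band 7: 4885 * 0.939 + 8583 * 0.421 = 4587 + 3613 = 8200
Net migration: Band 1 + 170 → 3539; Band 2 − 350 → 1723; Band 3 + 310 → 5885; Band 4 − 200 → 9146; Band 5 − 340 → 4670; Band 6 + 190 → 4154; Band 7 + 190 → 8390
→ [3539, 1723, 5885, 9146, 4670, 4154, 8390]

3369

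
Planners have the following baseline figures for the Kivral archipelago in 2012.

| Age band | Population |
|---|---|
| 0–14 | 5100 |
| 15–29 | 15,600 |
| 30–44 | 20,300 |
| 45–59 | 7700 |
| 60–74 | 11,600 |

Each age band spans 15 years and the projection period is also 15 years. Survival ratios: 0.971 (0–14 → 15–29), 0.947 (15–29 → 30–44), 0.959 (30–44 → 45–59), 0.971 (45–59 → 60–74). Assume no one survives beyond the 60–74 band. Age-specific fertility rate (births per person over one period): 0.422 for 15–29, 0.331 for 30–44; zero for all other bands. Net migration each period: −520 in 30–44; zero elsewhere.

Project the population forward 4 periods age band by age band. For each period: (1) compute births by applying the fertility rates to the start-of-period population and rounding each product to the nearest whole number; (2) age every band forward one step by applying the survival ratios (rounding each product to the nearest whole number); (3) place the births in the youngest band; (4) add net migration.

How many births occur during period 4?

6666

(Bands numbered youngest = 1 to oldest = 5.)
[period 1]
Births: 15600 * 0.422 = 6583, 20300 * 0.331 = 6719 → total 13302
Band 2: 5100 * 0.971 = 4952
Band 3: 15600 * 0.947 = 14773
Band 4: 20300 * 0.959 = 19468
Band 5: 7700 * 0.971 = 7477
Net migration: Band 3 − 520 → 14253
End of period: [13302, 4952, 14253, 19468, 7477]
[period 2]
Births: 4952 * 0.422 = 2090, 14253 * 0.331 = 4718 → total 6808
Band 2: 13302 * 0.971 = 12916
Band 3: 4952 * 0.947 = 4690
Band 4: 14253 * 0.959 = 13669
Band 5: 19468 * 0.971 = 18903
Net migration: Band 3 − 520 → 4170
End of period: [6808, 12916, 4170, 13669, 18903]
[period 3]
Births: 12916 * 0.422 = 5451, 4170 * 0.331 = 1380 → total 6831
Band 2: 6808 * 0.971 = 6611
Band 3: 12916 * 0.947 = 12231
Band 4: 4170 * 0.959 = 3999
Band 5: 13669 * 0.971 = 13273
Net migration: Band 3 − 520 → 11711
End of period: [6831, 6611, 11711, 3999, 13273]
[period 4]
Births: 6611 * 0.422 = 2790, 11711 * 0.331 = 3876 → total 6666
Band 2: 6831 * 0.971 = 6633
Band 3: 6611 * 0.947 = 6261
Band 4: 11711 * 0.959 = 11231
Band 5: 3999 * 0.971 = 3883
Net migration: Band 3 − 520 → 5741
End of period: [6666, 6633, 5741, 11231, 3883]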